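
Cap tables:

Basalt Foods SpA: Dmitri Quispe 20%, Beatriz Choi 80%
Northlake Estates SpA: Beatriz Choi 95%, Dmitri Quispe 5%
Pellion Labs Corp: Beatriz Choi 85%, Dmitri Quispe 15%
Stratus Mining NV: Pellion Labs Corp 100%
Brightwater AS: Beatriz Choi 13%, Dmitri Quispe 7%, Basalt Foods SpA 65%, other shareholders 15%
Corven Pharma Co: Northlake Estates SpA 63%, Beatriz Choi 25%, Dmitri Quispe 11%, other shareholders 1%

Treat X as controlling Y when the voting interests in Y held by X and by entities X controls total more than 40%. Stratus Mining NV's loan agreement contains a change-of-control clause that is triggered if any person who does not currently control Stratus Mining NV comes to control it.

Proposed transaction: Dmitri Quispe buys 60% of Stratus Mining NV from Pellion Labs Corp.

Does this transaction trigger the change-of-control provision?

Yes

The purchase adds only to Dmitri's holdings (Pellion's stake shrinks), so Dmitri is the only person who could newly come to control Stratus.
Dmitri's largest direct stake is 20% in Basalt, which does not meet the threshold, so Dmitri controls no company.
Neither Dmitri nor any entity Dmitri controls holds any voting interest in Stratus.
So before the transaction, Dmitri does not control Stratus.
After the purchase, Dmitri holds 60% of Stratus directly, and Pellion's stake falls to 40%.
Dmitri holds 60% of Stratus, so Dmitri controls Stratus.
Dmitri did not control Stratus before and does after, so the clause is triggered.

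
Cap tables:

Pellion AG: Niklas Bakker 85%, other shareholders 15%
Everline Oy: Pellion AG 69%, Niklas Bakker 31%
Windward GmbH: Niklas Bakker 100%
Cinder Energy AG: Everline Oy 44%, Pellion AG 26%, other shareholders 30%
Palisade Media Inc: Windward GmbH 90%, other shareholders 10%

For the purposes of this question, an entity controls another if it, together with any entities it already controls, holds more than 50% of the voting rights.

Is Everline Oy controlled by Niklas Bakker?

Yes

Niklas holds 85% of Pellion, so Niklas controls Pellion.
Pellion and Niklas together hold 69% + 31% = 100% of Everline, so Niklas controls Everline.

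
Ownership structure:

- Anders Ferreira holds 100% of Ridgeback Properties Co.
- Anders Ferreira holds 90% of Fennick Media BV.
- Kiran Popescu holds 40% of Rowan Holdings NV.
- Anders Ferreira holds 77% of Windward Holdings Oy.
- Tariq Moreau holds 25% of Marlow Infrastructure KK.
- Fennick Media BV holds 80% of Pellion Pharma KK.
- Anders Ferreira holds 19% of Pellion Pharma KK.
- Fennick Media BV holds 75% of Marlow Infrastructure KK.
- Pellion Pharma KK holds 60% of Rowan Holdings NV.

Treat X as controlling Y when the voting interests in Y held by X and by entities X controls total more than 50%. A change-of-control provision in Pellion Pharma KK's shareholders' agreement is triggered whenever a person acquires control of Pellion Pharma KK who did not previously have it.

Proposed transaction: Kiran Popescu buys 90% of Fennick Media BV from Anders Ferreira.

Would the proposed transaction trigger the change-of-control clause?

Yes

The purchase adds only to Kiran's holdings (Anders's stake shrinks), so Kiran is the only person who could newly come to control Pellion.
Kiran's largest direct stake is 40% in Rowan, which does not meet the threshold, so Kiran controls no company.
Neither Kiran nor any entity Kiran controls holds any voting interest in Pellion.
So before the transaction, Kiran does not control Pellion.
After the purchase, Kiran holds 90% of Fennick directly, and Anders's stake falls to 0%.
Kiran holds 90% of Fennick, so Kiran controls Fennick.
Fennick holds 80% of Pellion, so Kiran controls Pellion.
Kiran did not control Pellion before and does after, so the clause is triggered.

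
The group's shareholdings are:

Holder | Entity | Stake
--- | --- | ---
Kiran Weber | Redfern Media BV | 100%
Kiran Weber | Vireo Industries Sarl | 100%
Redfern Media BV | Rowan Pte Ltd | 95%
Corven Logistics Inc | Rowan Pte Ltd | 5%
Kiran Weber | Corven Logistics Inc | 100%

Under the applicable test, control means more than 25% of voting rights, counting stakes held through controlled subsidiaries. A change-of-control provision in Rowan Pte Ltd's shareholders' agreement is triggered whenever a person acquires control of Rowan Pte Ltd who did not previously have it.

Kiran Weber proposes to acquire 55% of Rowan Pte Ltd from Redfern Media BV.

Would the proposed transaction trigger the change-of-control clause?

The purchase adds only to Kiran's holdings (Redfern's stake shrinks), so Kiran is the only person who could newly come to control Rowan.
Kiran holds 100% of Redfern, so Kiran controls Redfern.
Kiran holds 100% of Corven, so Kiran controls Corven.
Corven and Redfern together hold 5% + 95% = 100% of Rowan, so Kiran controls Rowan.
So Kiran already controls Rowan before the transaction.
After the purchase, Kiran holds 55% of Rowan directly, and Redfern's stake falls to 40%.
Kiran controlled Rowan already, so this is not a new person acquiring control; every other person's position is unchanged or reduced.
No new person acquires control, so the clause is not triggered.

No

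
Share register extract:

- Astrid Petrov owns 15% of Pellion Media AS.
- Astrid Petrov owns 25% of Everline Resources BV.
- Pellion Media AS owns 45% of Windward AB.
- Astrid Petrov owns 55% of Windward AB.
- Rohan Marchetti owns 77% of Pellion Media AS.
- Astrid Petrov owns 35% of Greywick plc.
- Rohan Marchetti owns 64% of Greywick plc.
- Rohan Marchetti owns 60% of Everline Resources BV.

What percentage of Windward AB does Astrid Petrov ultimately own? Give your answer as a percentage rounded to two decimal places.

Astrid reaches Windward along 2 paths.
Via Pellion: 15% × 45% = 6.75%.
Direct stake: 55% = 55%.
Total: 6.75% + 55% = 61.75%.

61.75%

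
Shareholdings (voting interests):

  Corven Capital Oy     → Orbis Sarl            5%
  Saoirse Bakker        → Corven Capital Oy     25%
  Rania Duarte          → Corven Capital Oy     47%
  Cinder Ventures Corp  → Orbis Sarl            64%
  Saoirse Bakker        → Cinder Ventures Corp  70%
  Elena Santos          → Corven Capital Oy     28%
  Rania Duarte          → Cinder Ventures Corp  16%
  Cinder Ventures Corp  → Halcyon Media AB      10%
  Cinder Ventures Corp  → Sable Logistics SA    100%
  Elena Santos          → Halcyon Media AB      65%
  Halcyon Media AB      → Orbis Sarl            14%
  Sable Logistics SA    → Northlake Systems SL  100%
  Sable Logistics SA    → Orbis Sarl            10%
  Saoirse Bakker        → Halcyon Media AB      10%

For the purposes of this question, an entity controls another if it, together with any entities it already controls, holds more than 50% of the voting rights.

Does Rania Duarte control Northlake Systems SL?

No

Rania's largest direct stake is 47% in Corven, which does not meet the threshold, so Rania controls no company.
Neither Rania nor any entity Rania controls holds any voting interest in Northlake.
So Rania does not control Northlake.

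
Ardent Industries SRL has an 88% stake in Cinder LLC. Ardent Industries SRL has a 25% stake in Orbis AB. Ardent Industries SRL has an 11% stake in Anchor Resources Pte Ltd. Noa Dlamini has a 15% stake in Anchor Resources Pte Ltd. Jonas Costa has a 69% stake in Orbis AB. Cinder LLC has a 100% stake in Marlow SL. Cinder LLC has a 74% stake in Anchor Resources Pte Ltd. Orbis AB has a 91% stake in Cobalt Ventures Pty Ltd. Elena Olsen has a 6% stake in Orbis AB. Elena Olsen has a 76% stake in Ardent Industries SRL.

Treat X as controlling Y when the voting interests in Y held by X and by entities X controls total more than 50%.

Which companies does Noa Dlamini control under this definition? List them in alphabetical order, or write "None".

Noa's largest direct stake is 15% in Anchor, which does not meet the threshold.

None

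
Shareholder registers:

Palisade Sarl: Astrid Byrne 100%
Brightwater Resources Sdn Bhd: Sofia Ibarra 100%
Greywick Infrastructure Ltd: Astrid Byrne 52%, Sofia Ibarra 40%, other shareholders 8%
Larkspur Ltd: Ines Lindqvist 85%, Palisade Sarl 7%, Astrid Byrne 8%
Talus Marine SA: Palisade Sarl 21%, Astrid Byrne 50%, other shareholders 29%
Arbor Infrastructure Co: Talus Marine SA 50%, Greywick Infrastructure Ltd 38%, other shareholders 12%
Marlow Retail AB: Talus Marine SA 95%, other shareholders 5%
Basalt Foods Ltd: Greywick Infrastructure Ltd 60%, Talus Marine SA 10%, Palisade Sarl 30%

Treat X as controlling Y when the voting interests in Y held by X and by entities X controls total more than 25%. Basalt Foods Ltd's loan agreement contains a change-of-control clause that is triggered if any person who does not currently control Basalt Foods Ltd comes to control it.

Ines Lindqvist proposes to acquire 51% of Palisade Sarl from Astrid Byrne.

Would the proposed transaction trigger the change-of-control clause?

Yes

The purchase adds only to Ines's holdings (Astrid's stake shrinks), so Ines is the only person who could newly come to control Basalt.
Ines holds 85% of Larkspur, so Ines controls Larkspur.
Neither Ines nor any entity Ines controls holds any voting interest in Basalt.
So before the transaction, Ines does not control Basalt.
After the purchase, Ines holds 51% of Palisade directly, and Astrid's stake falls to 49%.
Ines holds 51% of Palisade, so Ines controls Palisade.
Palisade holds 30% of Basalt, so Ines controls Basalt.
Ines did not control Basalt before and does after, so the clause is triggered.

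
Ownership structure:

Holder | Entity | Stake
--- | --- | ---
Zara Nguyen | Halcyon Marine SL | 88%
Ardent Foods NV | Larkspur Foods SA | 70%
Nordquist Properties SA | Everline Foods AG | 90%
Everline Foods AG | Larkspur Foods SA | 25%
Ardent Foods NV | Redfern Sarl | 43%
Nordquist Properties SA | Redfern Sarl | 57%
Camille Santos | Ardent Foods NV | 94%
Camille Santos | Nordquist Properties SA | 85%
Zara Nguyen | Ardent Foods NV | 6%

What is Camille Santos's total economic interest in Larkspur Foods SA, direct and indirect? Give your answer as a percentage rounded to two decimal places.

84.93%

Camille reaches Larkspur along 2 paths.
Via Ardent: 94% × 70% = 65.8%.
Via Nordquist → Everline: 85% × 90% × 25% = 19.125%.
Total: 65.8% + 19.125% = 84.925%.
Rounded: 84.93%.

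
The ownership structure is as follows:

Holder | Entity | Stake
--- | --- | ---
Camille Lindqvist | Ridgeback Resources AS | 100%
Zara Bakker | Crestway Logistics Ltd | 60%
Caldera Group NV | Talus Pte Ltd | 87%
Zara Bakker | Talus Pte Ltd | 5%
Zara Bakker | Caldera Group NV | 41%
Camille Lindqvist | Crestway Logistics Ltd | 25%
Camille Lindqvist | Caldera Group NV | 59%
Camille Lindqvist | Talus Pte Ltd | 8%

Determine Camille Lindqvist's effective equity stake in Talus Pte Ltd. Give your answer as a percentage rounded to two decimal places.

59.33%

Camille reaches Talus along 2 paths.
Via Caldera: 59% × 87% = 51.33%.
Direct stake: 8% = 8%.
Total: 51.33% + 8% = 59.33%.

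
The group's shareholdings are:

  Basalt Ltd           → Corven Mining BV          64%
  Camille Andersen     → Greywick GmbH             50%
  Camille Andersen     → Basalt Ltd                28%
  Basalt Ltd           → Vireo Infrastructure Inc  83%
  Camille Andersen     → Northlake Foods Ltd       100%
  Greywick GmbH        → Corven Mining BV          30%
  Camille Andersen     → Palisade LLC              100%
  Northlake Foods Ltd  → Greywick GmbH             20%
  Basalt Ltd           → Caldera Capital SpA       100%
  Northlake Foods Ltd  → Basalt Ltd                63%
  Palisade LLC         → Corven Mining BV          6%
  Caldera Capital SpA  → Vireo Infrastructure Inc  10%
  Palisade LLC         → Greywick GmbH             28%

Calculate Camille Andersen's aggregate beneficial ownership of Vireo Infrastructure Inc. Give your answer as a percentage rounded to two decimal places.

84.63%

Camille reaches Vireo along 4 paths.
Via Basalt: 28% × 83% = 23.24%.
Via Northlake → Basalt: 100% × 63% × 83% = 52.29%.
Via Basalt → Caldera: 28% × 100% × 10% = 2.8%.
Via Northlake → Basalt → Caldera: 100% × 63% × 100% × 10% = 6.3%.
Total: 23.24% + 52.29% + 2.8% + 6.3% = 84.63%.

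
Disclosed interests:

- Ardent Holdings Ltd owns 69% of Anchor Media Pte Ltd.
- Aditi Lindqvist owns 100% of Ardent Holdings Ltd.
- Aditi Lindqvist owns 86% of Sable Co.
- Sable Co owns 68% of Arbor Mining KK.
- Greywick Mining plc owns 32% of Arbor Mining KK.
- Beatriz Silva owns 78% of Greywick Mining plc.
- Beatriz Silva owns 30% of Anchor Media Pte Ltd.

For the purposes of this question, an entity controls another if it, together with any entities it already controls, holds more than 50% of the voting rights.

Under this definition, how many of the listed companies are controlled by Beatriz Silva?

Beatriz holds 78% of Greywick, so Beatriz controls Greywick.
No other company's threshold is met.
Beatriz controls 1 company.

1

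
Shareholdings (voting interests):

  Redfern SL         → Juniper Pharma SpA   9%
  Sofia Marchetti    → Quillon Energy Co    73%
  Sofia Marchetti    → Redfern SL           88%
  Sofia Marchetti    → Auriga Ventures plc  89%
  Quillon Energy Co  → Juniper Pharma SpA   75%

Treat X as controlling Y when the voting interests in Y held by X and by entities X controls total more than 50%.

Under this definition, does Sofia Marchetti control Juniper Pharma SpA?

Yes

Sofia holds 88% of Redfern, so Sofia controls Redfern.
Sofia holds 73% of Quillon, so Sofia controls Quillon.
Redfern and Quillon together hold 9% + 75% = 84% of Juniper, so Sofia controls Juniper.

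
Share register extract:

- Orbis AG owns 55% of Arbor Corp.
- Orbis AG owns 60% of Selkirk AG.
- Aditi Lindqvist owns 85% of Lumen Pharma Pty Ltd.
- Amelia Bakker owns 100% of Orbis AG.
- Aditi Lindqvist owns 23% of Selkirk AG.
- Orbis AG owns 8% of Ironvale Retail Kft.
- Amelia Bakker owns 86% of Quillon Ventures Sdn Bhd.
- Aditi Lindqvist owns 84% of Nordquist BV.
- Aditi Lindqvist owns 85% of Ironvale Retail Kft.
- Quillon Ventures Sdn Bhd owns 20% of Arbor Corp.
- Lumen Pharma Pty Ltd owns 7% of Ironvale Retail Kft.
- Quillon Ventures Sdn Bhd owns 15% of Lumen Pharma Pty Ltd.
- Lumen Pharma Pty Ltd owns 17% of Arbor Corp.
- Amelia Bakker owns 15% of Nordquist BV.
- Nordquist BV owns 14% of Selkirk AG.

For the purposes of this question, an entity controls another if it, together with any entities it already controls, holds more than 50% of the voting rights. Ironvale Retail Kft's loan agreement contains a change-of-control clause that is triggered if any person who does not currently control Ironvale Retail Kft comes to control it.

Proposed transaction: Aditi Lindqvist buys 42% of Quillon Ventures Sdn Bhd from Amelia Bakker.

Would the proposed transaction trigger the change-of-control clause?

The purchase adds only to Aditi's holdings (Amelia's stake shrinks), so Aditi is the only person who could newly come to control Ironvale.
Aditi holds 85% of Lumen, so Aditi controls Lumen.
Lumen and Aditi together hold 7% + 85% = 92% of Ironvale, so Aditi controls Ironvale.
So Aditi already controls Ironvale before the transaction.
After the purchase, Aditi holds 42% of Quillon directly, and Amelia's stake falls to 44%.
Aditi controlled Ironvale already, so this is not a new person acquiring control; every other person's position is unchanged or reduced.
No new person acquires control, so the clause is not triggered.

No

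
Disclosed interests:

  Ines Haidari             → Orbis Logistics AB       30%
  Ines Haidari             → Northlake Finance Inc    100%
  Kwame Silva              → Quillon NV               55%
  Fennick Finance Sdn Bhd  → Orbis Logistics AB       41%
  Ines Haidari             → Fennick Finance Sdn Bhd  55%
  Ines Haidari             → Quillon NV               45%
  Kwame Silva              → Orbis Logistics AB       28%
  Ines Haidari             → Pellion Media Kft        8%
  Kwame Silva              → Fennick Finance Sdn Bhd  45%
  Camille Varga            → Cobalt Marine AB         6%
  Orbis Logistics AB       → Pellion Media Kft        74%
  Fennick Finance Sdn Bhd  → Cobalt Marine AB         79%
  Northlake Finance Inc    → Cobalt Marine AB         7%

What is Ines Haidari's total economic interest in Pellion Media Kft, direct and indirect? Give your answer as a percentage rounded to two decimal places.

Ines reaches Pellion along 3 paths.
Via Orbis: 30% × 74% = 22.2%.
Via Fennick → Orbis: 55% × 41% × 74% = 16.687%.
Direct stake: 8% = 8%.
Total: 22.2% + 16.687% + 8% = 46.887%.
Rounded: 46.89%.

46.89%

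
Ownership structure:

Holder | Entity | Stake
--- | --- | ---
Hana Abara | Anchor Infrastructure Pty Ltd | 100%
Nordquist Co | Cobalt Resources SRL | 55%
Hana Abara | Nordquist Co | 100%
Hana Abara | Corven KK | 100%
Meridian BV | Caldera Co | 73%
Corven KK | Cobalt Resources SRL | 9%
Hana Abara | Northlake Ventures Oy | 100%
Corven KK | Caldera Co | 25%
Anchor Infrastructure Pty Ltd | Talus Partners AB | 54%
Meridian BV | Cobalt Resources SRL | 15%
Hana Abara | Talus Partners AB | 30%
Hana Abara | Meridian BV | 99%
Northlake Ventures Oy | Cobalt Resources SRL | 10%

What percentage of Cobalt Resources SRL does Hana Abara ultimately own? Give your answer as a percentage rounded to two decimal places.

88.85%

Hana reaches Cobalt along 4 paths.
Via Corven: 100% × 9% = 9%.
Via Meridian: 99% × 15% = 14.85%.
Via Nordquist: 100% × 55% = 55%.
Via Northlake: 100% × 10% = 10%.
Total: 9% + 14.85% + 55% + 10% = 88.85%.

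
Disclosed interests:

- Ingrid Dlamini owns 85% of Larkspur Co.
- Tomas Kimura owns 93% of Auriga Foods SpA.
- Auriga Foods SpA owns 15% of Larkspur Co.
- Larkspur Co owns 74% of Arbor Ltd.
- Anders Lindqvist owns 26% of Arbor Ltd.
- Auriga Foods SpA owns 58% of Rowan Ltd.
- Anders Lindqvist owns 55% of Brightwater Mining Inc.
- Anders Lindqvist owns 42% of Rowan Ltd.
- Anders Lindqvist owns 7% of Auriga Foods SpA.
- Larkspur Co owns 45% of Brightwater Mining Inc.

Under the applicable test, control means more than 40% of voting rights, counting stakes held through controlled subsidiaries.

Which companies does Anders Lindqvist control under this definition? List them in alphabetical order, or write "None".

Brightwater Mining Inc, Rowan Ltd

Anders holds 55% of Brightwater, so Anders controls Brightwater.
Anders holds 42% of Rowan, so Anders controls Rowan.
No other company's threshold is met.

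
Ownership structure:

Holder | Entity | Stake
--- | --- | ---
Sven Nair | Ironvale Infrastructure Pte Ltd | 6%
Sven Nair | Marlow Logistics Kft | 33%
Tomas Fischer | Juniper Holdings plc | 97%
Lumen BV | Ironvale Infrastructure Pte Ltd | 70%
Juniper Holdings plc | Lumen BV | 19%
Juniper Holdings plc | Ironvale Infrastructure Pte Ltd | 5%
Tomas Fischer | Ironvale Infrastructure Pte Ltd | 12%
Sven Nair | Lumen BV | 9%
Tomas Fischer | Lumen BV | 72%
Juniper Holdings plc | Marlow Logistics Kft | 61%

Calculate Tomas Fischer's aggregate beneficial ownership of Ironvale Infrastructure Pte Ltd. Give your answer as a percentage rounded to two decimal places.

80.15%

Tomas reaches Ironvale along 4 paths.
Direct stake: 12% = 12%.
Via Juniper → Lumen: 97% × 19% × 70% = 12.901%.
Via Lumen: 72% × 70% = 50.4%.
Via Juniper: 97% × 5% = 4.85%.
Total: 12% + 12.901% + 50.4% + 4.85% = 80.151%.
Rounded: 80.15%.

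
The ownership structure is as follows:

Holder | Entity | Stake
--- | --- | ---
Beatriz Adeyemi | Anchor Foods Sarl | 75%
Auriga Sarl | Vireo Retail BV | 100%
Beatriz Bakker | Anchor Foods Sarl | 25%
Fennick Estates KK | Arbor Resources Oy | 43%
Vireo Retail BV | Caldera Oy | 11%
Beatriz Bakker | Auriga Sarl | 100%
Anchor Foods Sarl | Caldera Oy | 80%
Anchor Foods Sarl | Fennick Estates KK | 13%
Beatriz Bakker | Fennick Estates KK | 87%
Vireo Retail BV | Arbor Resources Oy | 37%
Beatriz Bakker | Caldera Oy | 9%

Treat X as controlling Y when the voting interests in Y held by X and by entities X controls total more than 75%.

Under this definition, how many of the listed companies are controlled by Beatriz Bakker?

Beatriz Bakker holds 87% of Fennick, so Beatriz Bakker controls Fennick.
Beatriz Bakker holds 100% of Auriga, so Beatriz Bakker controls Auriga.
Auriga holds 100% of Vireo, so Beatriz Bakker controls Vireo.
Vireo and Fennick together hold 37% + 43% = 80% of Arbor, so Beatriz Bakker controls Arbor.
No other company's threshold is met.
Beatriz Bakker controls 4 companies.

4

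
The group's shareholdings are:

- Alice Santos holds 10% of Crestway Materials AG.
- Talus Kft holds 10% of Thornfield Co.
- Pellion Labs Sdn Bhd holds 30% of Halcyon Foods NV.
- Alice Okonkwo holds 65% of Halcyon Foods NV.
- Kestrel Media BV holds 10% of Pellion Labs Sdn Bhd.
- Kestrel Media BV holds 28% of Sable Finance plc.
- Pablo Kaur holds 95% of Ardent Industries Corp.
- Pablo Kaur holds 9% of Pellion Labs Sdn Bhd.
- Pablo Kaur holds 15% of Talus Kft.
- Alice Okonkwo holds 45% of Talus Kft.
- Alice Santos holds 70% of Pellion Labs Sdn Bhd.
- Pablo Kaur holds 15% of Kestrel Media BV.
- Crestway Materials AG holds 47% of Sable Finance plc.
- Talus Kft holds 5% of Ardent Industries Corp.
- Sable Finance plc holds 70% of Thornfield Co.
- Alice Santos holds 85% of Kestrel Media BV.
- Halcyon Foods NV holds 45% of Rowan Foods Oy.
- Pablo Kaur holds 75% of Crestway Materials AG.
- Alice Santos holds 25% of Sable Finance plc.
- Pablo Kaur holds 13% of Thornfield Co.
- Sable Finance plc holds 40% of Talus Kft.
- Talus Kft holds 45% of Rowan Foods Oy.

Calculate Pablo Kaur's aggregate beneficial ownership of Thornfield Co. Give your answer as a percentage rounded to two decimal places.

43.69%

Pablo reaches Thornfield along 6 paths.
Via Kestrel → Sable: 15% × 28% × 70% = 2.94%.
Via Crestway → Sable: 75% × 47% × 70% = 24.675%.
Via Talus: 15% × 10% = 1.5%.
Via Kestrel → Sable → Talus: 15% × 28% × 40% × 10% = 0.168%.
Via Crestway → Sable → Talus: 75% × 47% × 40% × 10% = 1.41%.
Direct stake: 13% = 13%.
Total: 2.94% + 24.675% + 1.5% + 0.168% + 1.41% + 13% = 43.693%.
Rounded: 43.69%.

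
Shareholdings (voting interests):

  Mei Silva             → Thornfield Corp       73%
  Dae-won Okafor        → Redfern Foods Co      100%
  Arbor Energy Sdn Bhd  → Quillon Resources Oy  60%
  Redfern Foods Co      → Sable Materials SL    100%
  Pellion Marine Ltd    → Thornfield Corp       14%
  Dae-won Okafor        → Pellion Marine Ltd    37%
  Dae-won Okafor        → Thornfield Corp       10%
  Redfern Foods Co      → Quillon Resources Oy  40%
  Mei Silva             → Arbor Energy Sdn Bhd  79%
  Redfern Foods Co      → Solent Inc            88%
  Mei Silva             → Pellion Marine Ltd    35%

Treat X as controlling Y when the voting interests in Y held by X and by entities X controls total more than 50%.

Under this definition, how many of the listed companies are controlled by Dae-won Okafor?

Dae-won holds 100% of Redfern, so Dae-won controls Redfern.
Redfern holds 100% of Sable, so Dae-won controls Sable.
Redfern holds 88% of Solent, so Dae-won controls Solent.
No other company's threshold is met.
Dae-won controls 3 companies.

3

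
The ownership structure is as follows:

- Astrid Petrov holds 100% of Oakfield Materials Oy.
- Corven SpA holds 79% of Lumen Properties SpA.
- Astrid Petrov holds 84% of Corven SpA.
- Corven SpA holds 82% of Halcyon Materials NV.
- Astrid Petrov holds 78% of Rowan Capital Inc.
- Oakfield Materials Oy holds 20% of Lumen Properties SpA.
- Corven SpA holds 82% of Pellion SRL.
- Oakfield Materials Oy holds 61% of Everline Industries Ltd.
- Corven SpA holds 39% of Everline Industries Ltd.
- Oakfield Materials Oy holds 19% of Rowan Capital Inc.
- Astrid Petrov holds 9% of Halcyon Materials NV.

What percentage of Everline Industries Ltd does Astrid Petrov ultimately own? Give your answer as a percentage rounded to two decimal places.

93.76%

Astrid reaches Everline along 2 paths.
Via Oakfield: 100% × 61% = 61%.
Via Corven: 84% × 39% = 32.76%.
Total: 61% + 32.76% = 93.76%.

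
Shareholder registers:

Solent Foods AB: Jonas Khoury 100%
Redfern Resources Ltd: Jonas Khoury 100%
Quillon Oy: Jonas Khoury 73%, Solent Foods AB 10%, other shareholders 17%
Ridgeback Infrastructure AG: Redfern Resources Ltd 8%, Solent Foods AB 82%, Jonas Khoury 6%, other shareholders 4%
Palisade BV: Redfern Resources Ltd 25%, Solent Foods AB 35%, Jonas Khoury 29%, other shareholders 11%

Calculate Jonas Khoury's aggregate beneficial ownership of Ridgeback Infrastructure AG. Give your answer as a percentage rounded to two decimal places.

96.00%

Jonas reaches Ridgeback along 3 paths.
Via Redfern: 100% × 8% = 8%.
Via Solent: 100% × 82% = 82%.
Direct stake: 6% = 6%.
Total: 8% + 82% + 6% = 96%.
Rounded: 96.00%.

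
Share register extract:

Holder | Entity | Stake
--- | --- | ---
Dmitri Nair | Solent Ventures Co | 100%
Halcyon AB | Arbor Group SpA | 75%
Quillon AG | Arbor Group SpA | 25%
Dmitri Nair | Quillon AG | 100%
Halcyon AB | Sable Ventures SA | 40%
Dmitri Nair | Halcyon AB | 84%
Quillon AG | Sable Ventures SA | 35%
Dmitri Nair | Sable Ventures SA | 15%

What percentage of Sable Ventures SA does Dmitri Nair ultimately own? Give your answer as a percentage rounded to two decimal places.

83.60%

Dmitri reaches Sable along 3 paths.
Via Quillon: 100% × 35% = 35%.
Via Halcyon: 84% × 40% = 33.6%.
Direct stake: 15% = 15%.
Total: 35% + 33.6% + 15% = 83.6%.
Rounded: 83.60%.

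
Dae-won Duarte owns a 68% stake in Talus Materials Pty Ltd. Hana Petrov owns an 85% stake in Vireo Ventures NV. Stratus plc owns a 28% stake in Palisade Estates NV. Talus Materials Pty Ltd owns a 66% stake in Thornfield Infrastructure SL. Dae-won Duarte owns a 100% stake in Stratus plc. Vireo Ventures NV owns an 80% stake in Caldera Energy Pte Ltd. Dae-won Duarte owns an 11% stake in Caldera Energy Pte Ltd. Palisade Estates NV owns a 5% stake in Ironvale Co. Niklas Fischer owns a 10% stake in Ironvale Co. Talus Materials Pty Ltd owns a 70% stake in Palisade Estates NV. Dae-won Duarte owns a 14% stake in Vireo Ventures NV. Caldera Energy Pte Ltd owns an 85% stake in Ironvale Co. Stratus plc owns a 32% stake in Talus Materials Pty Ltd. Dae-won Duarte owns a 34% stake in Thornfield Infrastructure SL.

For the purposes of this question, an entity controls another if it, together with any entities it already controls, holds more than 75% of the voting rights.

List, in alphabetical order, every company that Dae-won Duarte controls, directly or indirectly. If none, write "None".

Dae-won holds 100% of Stratus, so Dae-won controls Stratus.
Dae-won and Stratus together hold 68% + 32% = 100% of Talus, so Dae-won controls Talus.
Stratus and Talus together hold 28% + 70% = 98% of Palisade, so Dae-won controls Palisade.
Dae-won and Talus together hold 34% + 66% = 100% of Thornfield, so Dae-won controls Thornfield.
No other company's threshold is met.

Palisade Estates NV, Stratus plc, Talus Materials Pty Ltd, Thornfield Infrastructure SL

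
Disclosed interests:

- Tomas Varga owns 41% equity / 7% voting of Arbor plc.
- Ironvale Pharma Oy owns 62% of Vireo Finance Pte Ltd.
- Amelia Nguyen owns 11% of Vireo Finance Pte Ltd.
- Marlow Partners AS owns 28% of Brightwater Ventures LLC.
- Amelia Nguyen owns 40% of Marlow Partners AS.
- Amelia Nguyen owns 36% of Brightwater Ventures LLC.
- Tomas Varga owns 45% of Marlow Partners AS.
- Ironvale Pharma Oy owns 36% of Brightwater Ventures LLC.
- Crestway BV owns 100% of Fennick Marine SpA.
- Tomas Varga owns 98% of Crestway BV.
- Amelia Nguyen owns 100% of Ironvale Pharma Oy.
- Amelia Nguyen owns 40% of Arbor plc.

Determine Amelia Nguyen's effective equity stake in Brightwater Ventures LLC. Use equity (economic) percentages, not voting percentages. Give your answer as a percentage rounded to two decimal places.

Amelia reaches Brightwater along 3 paths.
Via Marlow: 40% × 28% = 11.2%.
Direct stake: 36% = 36%.
Via Ironvale: 100% × 36% = 36%.
Total: 11.2% + 36% + 36% = 83.2%.
Rounded: 83.20%.

83.20%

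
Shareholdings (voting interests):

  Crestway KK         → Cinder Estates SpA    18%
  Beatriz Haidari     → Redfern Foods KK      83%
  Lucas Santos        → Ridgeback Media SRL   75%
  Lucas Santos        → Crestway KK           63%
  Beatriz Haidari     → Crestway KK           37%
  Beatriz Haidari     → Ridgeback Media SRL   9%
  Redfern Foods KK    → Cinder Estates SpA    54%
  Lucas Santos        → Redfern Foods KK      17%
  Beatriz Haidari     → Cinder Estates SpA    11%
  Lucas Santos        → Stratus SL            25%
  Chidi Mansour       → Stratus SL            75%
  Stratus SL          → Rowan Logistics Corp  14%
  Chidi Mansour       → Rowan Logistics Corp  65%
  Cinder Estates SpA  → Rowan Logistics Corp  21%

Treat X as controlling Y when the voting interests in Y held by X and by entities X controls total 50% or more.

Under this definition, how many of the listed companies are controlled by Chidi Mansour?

2

Chidi holds 75% of Stratus, so Chidi controls Stratus.
Chidi and Stratus together hold 65% + 14% = 79% of Rowan, so Chidi controls Rowan.
No other company's threshold is met.
Chidi controls 2 companies.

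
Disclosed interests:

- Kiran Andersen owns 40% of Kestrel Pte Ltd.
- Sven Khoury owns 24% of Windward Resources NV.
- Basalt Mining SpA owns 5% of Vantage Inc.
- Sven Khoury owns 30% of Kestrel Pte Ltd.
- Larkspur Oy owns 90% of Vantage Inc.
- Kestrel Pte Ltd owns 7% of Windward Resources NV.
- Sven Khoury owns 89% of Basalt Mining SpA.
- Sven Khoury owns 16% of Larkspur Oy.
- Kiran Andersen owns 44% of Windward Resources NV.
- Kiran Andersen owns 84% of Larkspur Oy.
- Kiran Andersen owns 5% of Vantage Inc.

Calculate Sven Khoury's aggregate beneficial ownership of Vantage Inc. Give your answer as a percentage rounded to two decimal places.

18.85%

Sven reaches Vantage along 2 paths.
Via Basalt: 89% × 5% = 4.45%.
Via Larkspur: 16% × 90% = 14.4%.
Total: 4.45% + 14.4% = 18.85%.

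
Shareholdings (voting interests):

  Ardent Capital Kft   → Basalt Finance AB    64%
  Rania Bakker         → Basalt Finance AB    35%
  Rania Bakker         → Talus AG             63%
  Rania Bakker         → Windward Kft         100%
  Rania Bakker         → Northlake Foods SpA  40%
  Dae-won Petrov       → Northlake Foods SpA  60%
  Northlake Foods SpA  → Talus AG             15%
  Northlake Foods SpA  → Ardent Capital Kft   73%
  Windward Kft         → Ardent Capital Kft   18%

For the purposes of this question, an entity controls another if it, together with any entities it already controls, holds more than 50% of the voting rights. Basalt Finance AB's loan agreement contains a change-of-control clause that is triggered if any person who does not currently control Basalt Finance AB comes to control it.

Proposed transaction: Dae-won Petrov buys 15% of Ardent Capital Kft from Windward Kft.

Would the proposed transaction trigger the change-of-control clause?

No

The purchase adds only to Dae-won's holdings (Windward's stake shrinks), so Dae-won is the only person who could newly come to control Basalt.
Dae-won holds 60% of Northlake, so Dae-won controls Northlake.
Northlake holds 73% of Ardent, so Dae-won controls Ardent.
Ardent holds 64% of Basalt, so Dae-won controls Basalt.
So Dae-won already controls Basalt before the transaction.
After the purchase, Dae-won holds 15% of Ardent directly, and Windward's stake falls to 3%.
Dae-won controlled Basalt already, so this is not a new person acquiring control; every other person's position is unchanged or reduced.
No new person acquires control, so the clause is not triggered.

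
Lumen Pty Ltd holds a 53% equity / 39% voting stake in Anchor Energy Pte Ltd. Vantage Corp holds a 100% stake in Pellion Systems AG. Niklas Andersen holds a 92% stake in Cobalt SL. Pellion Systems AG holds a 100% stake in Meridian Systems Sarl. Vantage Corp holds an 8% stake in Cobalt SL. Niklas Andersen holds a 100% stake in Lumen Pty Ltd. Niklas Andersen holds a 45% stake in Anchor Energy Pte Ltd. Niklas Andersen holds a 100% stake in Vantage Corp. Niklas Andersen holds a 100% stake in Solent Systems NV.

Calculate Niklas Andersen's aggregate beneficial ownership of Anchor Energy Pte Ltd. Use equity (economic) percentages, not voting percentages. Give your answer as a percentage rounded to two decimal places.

98.00%

Niklas reaches Anchor along 2 paths.
Via Lumen: 100% × 53% = 53%.
Direct stake: 45% = 45%.
Total: 53% + 45% = 98%.
Rounded: 98.00%.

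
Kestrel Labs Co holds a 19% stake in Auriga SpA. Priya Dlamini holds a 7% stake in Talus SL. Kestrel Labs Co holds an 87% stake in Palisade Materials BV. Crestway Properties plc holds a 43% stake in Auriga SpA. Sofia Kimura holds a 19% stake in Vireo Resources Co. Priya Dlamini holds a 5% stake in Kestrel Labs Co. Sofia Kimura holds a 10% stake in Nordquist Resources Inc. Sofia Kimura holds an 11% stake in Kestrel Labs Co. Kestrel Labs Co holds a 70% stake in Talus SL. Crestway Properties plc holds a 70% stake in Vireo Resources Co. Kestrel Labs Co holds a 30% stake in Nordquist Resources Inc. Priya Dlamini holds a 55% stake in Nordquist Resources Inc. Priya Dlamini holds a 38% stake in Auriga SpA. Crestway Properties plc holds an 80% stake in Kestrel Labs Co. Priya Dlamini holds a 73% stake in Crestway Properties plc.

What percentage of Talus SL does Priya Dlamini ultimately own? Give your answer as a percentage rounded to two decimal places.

Priya reaches Talus along 3 paths.
Via Kestrel: 5% × 70% = 3.5%.
Via Crestway → Kestrel: 73% × 80% × 70% = 40.88%.
Direct stake: 7% = 7%.
Total: 3.5% + 40.88% + 7% = 51.38%.

51.38%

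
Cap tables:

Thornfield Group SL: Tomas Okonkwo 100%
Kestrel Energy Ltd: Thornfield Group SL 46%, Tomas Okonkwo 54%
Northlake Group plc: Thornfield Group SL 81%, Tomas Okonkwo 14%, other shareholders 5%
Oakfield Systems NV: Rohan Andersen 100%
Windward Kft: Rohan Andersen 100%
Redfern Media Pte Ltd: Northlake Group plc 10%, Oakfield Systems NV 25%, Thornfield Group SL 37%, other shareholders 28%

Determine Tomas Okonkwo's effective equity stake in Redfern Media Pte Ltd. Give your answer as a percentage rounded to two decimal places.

Tomas reaches Redfern along 3 paths.
Via Thornfield → Northlake: 100% × 81% × 10% = 8.1%.
Via Northlake: 14% × 10% = 1.4%.
Via Thornfield: 100% × 37% = 37%.
Total: 8.1% + 1.4% + 37% = 46.5%.
Rounded: 46.50%.

46.50%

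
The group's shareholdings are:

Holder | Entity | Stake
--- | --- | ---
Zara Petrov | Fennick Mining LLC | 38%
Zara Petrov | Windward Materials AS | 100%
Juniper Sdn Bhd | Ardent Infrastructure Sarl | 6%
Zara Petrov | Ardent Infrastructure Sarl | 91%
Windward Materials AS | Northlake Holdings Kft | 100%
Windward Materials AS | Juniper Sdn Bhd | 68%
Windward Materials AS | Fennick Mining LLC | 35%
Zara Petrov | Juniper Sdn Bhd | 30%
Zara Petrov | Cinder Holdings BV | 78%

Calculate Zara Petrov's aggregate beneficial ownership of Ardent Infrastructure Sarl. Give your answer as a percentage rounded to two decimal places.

Zara reaches Ardent along 3 paths.
Via Windward → Juniper: 100% × 68% × 6% = 4.08%.
Via Juniper: 30% × 6% = 1.8%.
Direct stake: 91% = 91%.
Total: 4.08% + 1.8% + 91% = 96.88%.

96.88%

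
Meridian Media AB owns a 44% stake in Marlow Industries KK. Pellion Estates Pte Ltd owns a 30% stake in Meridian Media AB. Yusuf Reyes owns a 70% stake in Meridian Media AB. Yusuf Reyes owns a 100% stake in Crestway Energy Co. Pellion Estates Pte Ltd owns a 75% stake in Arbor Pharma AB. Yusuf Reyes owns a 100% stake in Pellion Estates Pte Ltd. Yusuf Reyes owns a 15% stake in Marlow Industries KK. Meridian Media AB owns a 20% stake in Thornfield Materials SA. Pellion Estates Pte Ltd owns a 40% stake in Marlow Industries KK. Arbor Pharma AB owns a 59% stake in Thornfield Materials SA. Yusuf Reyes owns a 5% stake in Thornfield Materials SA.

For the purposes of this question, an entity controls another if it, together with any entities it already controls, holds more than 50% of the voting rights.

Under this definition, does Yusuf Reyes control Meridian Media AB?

Yusuf holds 100% of Pellion, so Yusuf controls Pellion.
Pellion and Yusuf together hold 30% + 70% = 100% of Meridian, so Yusuf controls Meridian.

Yes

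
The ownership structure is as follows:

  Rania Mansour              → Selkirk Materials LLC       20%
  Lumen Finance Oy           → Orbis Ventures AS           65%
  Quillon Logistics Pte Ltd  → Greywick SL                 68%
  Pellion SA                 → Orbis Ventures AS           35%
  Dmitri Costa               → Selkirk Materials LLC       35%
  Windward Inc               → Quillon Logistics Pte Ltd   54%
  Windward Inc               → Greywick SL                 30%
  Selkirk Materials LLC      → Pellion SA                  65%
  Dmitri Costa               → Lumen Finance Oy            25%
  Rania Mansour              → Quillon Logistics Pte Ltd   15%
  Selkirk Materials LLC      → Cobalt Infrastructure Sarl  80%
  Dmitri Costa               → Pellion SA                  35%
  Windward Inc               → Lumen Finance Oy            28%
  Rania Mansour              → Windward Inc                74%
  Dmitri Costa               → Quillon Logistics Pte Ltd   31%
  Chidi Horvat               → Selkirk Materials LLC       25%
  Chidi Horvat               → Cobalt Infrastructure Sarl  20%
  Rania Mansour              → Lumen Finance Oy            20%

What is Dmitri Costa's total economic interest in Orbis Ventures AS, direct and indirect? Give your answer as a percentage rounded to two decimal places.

36.46%

Dmitri reaches Orbis along 3 paths.
Via Lumen: 25% × 65% = 16.25%.
Via Pellion: 35% × 35% = 12.25%.
Via Selkirk → Pellion: 35% × 65% × 35% = 7.9625%.
Total: 16.25% + 12.25% + 7.9625% = 36.4625%.
Rounded: 36.46%.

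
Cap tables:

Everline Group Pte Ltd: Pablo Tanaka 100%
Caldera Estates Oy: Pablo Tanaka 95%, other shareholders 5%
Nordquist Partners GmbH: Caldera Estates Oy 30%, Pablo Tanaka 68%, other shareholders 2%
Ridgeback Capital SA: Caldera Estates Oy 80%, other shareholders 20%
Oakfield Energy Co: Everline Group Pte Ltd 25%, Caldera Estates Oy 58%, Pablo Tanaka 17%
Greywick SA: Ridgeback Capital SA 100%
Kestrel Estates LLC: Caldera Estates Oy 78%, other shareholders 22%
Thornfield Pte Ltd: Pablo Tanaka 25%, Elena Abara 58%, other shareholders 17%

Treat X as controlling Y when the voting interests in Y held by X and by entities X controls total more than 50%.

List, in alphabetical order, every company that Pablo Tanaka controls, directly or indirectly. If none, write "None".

Caldera Estates Oy, Everline Group Pte Ltd, Greywick SA, Kestrel Estates LLC, Nordquist Partners GmbH, Oakfield Energy Co, Ridgeback Capital SA

Pablo holds 100% of Everline, so Pablo controls Everline.
Pablo holds 95% of Caldera, so Pablo controls Caldera.
Caldera and Pablo together hold 30% + 68% = 98% of Nordquist, so Pablo controls Nordquist.
Caldera holds 80% of Ridgeback, so Pablo controls Ridgeback.
Everline and Caldera and Pablo together hold 25% + 58% + 17% = 100% of Oakfield, so Pablo controls Oakfield.
Ridgeback holds 100% of Greywick, so Pablo controls Greywick.
Caldera holds 78% of Kestrel, so Pablo controls Kestrel.
No other company's threshold is met.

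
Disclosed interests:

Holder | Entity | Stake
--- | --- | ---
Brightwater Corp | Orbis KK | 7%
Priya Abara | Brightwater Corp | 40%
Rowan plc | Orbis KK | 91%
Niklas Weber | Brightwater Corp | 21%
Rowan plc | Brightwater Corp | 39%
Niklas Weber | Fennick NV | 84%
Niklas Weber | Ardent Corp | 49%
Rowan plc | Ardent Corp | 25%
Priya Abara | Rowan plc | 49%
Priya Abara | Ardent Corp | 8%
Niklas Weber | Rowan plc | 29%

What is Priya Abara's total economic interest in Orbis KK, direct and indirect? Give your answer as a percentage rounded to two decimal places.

48.73%

Priya reaches Orbis along 3 paths.
Via Rowan: 49% × 91% = 44.59%.
Via Brightwater: 40% × 7% = 2.8%.
Via Rowan → Brightwater: 49% × 39% × 7% = 1.3377%.
Total: 44.59% + 2.8% + 1.3377% = 48.7277%.
Rounded: 48.73%.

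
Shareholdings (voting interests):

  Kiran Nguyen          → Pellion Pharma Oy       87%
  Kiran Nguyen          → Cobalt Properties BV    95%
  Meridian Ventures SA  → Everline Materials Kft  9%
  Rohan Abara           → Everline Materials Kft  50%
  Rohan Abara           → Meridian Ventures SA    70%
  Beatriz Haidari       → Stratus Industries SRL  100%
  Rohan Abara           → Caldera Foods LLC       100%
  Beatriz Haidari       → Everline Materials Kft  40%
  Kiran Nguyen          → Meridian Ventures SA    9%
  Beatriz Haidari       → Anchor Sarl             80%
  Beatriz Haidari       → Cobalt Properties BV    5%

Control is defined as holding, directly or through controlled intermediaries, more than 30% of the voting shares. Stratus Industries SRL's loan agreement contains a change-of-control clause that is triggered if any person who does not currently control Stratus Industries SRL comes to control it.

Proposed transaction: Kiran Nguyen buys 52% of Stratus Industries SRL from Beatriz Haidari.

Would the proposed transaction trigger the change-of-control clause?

The purchase adds only to Kiran's holdings (Beatriz's stake shrinks), so Kiran is the only person who could newly come to control Stratus.
Kiran holds 95% of Cobalt, so Kiran controls Cobalt.
Kiran holds 87% of Pellion, so Kiran controls Pellion.
Neither Kiran nor any entity Kiran controls holds any voting interest in Stratus.
So before the transaction, Kiran does not control Stratus.
After the purchase, Kiran holds 52% of Stratus directly, and Beatriz's stake falls to 48%.
Kiran holds 52% of Stratus, so Kiran controls Stratus.
Kiran did not control Stratus before and does after, so the clause is triggered.

Yes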